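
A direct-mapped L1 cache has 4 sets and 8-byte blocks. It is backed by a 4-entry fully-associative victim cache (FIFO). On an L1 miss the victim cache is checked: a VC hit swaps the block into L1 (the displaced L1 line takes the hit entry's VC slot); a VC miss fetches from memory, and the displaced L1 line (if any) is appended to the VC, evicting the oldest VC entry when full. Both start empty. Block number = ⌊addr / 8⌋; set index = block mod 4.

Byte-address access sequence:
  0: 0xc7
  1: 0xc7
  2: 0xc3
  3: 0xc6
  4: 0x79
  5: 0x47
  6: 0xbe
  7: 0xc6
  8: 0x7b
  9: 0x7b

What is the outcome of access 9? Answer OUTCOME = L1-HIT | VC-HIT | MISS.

#0 0xc7→b24/s0 MISS; vc=[]
#1 0xc7→b24/s0 L1-HIT; vc=[]
#2 0xc3→b24/s0 L1-HIT; vc=[]
#3 0xc6→b24/s0 L1-HIT; vc=[]
#4 0x79→b15/s3 MISS; vc=[]
#5 0x47→b8/s0 MISS; vc=[24]
#6 0xbe→b23/s3 MISS; vc=[24,15]
#7 0xc6→b24/s0 VC-HIT; vc=[8,15]
#8 0x7b→b15/s3 VC-HIT; vc=[8,23]
#9 0x7b→b15/s3 L1-HIT; vc=[8,23]

OUTCOME = L1-HIT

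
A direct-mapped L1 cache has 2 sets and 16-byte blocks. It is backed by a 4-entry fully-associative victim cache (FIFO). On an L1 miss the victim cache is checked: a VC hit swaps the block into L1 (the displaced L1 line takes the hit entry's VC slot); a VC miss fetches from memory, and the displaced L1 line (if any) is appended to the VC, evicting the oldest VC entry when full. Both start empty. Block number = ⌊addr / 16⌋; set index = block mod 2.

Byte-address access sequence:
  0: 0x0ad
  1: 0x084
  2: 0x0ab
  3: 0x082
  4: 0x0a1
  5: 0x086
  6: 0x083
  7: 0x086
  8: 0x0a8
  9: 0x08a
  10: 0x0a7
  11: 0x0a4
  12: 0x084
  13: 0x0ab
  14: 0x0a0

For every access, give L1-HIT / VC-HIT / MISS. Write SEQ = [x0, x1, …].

0: 0xad (blk 10, set 0) → MISS  vc=[]
1: 0x84 (blk 8, set 0) → MISS  vc=[10]
2: 0xab (blk 10, set 0) → VC-HIT  vc=[8]
3: 0x82 (blk 8, set 0) → VC-HIT  vc=[10]
4: 0xa1 (blk 10, set 0) → VC-HIT  vc=[8]
5: 0x86 (blk 8, set 0) → VC-HIT  vc=[10]
6: 0x83 (blk 8, set 0) → L1-HIT  vc=[10]
7: 0x86 (blk 8, set 0) → L1-HIT  vc=[10]
8: 0xa8 (blk 10, set 0) → VC-HIT  vc=[8]
9: 0x8a (blk 8, set 0) → VC-HIT  vc=[10]
10: 0xa7 (blk 10, set 0) → VC-HIT  vc=[8]
11: 0xa4 (blk 10, set 0) → L1-HIT  vc=[8]
12: 0x84 (blk 8, set 0) → VC-HIT  vc=[10]
13: 0xab (blk 10, set 0) → VC-HIT  vc=[8]
14: 0xa0 (blk 10, set 0) → L1-HIT  vc=[8]

SEQ = [MISS, MISS, VC-HIT, VC-HIT, VC-HIT, VC-HIT, L1-HIT, L1-HIT, VC-HIT, VC-HIT, VC-HIT, L1-HIT, VC-HIT, VC-HIT, L1-HIT]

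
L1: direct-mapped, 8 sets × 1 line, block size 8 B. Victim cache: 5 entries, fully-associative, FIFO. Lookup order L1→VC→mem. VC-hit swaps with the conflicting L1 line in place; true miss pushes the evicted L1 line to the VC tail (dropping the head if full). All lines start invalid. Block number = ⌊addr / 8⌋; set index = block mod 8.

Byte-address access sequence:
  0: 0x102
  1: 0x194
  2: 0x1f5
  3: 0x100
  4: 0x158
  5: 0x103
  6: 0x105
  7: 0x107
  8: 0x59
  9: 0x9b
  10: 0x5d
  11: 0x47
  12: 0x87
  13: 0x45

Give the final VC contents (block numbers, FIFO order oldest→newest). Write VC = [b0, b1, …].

VC = [43, 19, 32, 16]

  [0] addr=0x102 blk=32 s=0: MISS | VC []
  [1] addr=0x194 blk=50 s=2: MISS | VC []
  [2] addr=0x1f5 blk=62 s=6: MISS | VC []
  [3] addr=0x100 blk=32 s=0: L1-HIT | VC []
  [4] addr=0x158 blk=43 s=3: MISS | VC []
  [5] addr=0x103 blk=32 s=0: L1-HIT | VC []
  [6] addr=0x105 blk=32 s=0: L1-HIT | VC []
  [7] addr=0x107 blk=32 s=0: L1-HIT | VC []
  [8] addr=0x59 blk=11 s=3: MISS | VC [43]
  [9] addr=0x9b blk=19 s=3: MISS | VC [43, 11]
  [10] addr=0x5d blk=11 s=3: VC-HIT | VC [43, 19]
  [11] addr=0x47 blk=8 s=0: MISS | VC [43, 19, 32]
  [12] addr=0x87 blk=16 s=0: MISS | VC [43, 19, 32, 8]
  [13] addr=0x45 blk=8 s=0: VC-HIT | VC [43, 19, 32, 16]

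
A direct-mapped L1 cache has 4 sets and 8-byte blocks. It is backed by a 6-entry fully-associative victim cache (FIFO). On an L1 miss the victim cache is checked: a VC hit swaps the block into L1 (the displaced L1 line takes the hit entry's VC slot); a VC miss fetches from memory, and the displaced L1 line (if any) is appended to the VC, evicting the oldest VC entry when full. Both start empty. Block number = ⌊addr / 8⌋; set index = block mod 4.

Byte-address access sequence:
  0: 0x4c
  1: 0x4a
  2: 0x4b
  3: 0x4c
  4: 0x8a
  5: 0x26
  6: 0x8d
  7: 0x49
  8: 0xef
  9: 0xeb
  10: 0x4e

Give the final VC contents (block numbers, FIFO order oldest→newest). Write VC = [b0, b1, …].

  [0] addr=0x4c blk=9 s=1: MISS | VC []
  [1] addr=0x4a blk=9 s=1: L1-HIT | VC []
  [2] addr=0x4b blk=9 s=1: L1-HIT | VC []
  [3] addr=0x4c blk=9 s=1: L1-HIT | VC []
  [4] addr=0x8a blk=17 s=1: MISS | VC [9]
  [5] addr=0x26 blk=4 s=0: MISS | VC [9]
  [6] addr=0x8d blk=17 s=1: L1-HIT | VC [9]
  [7] addr=0x49 blk=9 s=1: VC-HIT | VC [17]
  [8] addr=0xef blk=29 s=1: MISS | VC [17, 9]
  [9] addr=0xeb blk=29 s=1: L1-HIT | VC [17, 9]
  [10] addr=0x4e blk=9 s=1: VC-HIT | VC [17, 29]

VC = [17, 29]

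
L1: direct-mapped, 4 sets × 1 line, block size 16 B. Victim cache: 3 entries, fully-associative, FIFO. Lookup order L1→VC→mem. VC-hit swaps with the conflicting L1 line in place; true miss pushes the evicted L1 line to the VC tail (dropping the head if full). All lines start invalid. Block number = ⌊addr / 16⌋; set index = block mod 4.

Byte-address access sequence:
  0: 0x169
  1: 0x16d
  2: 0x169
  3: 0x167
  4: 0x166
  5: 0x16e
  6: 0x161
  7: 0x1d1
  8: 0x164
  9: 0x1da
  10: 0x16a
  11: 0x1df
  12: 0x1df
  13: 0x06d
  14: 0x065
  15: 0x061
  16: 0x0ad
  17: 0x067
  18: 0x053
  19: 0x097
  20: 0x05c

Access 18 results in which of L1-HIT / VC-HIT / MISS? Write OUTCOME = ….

OUTCOME = MISS

0: 0x169 (blk 22, set 2) → MISS  vc=[]
1: 0x16d (blk 22, set 2) → L1-HIT  vc=[]
2: 0x169 (blk 22, set 2) → L1-HIT  vc=[]
3: 0x167 (blk 22, set 2) → L1-HIT  vc=[]
4: 0x166 (blk 22, set 2) → L1-HIT  vc=[]
5: 0x16e (blk 22, set 2) → L1-HIT  vc=[]
6: 0x161 (blk 22, set 2) → L1-HIT  vc=[]
7: 0x1d1 (blk 29, set 1) → MISS  vc=[]
8: 0x164 (blk 22, set 2) → L1-HIT  vc=[]
9: 0x1da (blk 29, set 1) → L1-HIT  vc=[]
10: 0x16a (blk 22, set 2) → L1-HIT  vc=[]
11: 0x1df (blk 29, set 1) → L1-HIT  vc=[]
12: 0x1df (blk 29, set 1) → L1-HIT  vc=[]
13: 0x6d (blk 6, set 2) → MISS  vc=[22]
14: 0x65 (blk 6, set 2) → L1-HIT  vc=[22]
15: 0x61 (blk 6, set 2) → L1-HIT  vc=[22]
16: 0xad (blk 10, set 2) → MISS  vc=[22, 6]
17: 0x67 (blk 6, set 2) → VC-HIT  vc=[22, 10]
18: 0x53 (blk 5, set 1) → MISS  vc=[22, 10, 29]
19: 0x97 (blk 9, set 1) → MISS  vc=[10, 29, 5]
20: 0x5c (blk 5, set 1) → VC-HIT  vc=[10, 29, 9]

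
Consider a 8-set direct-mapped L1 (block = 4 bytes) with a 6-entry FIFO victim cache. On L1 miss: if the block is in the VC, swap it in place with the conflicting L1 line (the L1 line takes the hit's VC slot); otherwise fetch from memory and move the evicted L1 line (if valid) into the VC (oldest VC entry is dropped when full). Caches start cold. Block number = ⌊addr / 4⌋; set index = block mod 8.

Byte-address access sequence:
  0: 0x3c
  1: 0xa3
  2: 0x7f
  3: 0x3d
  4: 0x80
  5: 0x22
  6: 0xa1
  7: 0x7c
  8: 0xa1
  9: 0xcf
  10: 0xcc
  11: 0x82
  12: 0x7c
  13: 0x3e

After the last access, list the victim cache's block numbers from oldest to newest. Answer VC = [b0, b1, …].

VC = [31, 8, 40]

#0 0x3c→b15/s7 MISS; vc=[]
#1 0xa3→b40/s0 MISS; vc=[]
#2 0x7f→b31/s7 MISS; vc=[15]
#3 0x3d→b15/s7 VC-HIT; vc=[31]
#4 0x80→b32/s0 MISS; vc=[31,40]
#5 0x22→b8/s0 MISS; vc=[31,40,32]
#6 0xa1→b40/s0 VC-HIT; vc=[31,8,32]
#7 0x7c→b31/s7 VC-HIT; vc=[15,8,32]
#8 0xa1→b40/s0 L1-HIT; vc=[15,8,32]
#9 0xcf→b51/s3 MISS; vc=[15,8,32]
#10 0xcc→b51/s3 L1-HIT; vc=[15,8,32]
#11 0x82→b32/s0 VC-HIT; vc=[15,8,40]
#12 0x7c→b31/s7 L1-HIT; vc=[15,8,40]
#13 0x3e→b15/s7 VC-HIT; vc=[31,8,40]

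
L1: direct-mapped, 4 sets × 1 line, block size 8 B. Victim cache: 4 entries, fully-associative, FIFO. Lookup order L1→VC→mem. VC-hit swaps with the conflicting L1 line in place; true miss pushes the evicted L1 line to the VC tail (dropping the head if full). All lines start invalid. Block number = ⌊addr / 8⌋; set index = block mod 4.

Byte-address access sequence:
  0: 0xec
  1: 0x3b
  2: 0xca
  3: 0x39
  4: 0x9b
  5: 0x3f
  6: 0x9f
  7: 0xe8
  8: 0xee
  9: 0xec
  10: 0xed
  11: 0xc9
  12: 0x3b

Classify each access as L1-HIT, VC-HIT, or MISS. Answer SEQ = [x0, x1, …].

SEQ = [MISS, MISS, MISS, L1-HIT, MISS, VC-HIT, VC-HIT, VC-HIT, L1-HIT, L1-HIT, L1-HIT, VC-HIT, VC-HIT]

#0 0xec→b29/s1 MISS; vc=[]
#1 0x3b→b7/s3 MISS; vc=[]
#2 0xca→b25/s1 MISS; vc=[29]
#3 0x39→b7/s3 L1-HIT; vc=[29]
#4 0x9b→b19/s3 MISS; vc=[29,7]
#5 0x3f→b7/s3 VC-HIT; vc=[29,19]
#6 0x9f→b19/s3 VC-HIT; vc=[29,7]
#7 0xe8→b29/s1 VC-HIT; vc=[25,7]
#8 0xee→b29/s1 L1-HIT; vc=[25,7]
#9 0xec→b29/s1 L1-HIT; vc=[25,7]
#10 0xed→b29/s1 L1-HIT; vc=[25,7]
#11 0xc9→b25/s1 VC-HIT; vc=[29,7]
#12 0x3b→b7/s3 VC-HIT; vc=[29,19]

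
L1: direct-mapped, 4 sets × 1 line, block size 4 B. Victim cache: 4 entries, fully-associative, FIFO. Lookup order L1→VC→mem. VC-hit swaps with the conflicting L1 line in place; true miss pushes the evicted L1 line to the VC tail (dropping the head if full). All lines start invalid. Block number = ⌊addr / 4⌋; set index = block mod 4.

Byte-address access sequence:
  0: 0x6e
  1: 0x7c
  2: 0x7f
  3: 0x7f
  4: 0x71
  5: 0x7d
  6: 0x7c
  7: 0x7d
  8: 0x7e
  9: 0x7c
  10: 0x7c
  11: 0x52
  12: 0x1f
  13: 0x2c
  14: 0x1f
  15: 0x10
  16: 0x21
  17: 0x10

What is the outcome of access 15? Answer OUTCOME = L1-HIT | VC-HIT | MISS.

#0 0x6e→b27/s3 MISS; vc=[]
#1 0x7c→b31/s3 MISS; vc=[27]
#2 0x7f→b31/s3 L1-HIT; vc=[27]
#3 0x7f→b31/s3 L1-HIT; vc=[27]
#4 0x71→b28/s0 MISS; vc=[27]
#5 0x7d→b31/s3 L1-HIT; vc=[27]
#6 0x7c→b31/s3 L1-HIT; vc=[27]
#7 0x7d→b31/s3 L1-HIT; vc=[27]
#8 0x7e→b31/s3 L1-HIT; vc=[27]
#9 0x7c→b31/s3 L1-HIT; vc=[27]
#10 0x7c→b31/s3 L1-HIT; vc=[27]
#11 0x52→b20/s0 MISS; vc=[27,28]
#12 0x1f→b7/s3 MISS; vc=[27,28,31]
#13 0x2c→b11/s3 MISS; vc=[27,28,31,7]
#14 0x1f→b7/s3 VC-HIT; vc=[27,28,31,11]
#15 0x10→b4/s0 MISS; vc=[28,31,11,20]
#16 0x21→b8/s0 MISS; vc=[31,11,20,4]
#17 0x10→b4/s0 VC-HIT; vc=[31,11,20,8]

OUTCOME = MISS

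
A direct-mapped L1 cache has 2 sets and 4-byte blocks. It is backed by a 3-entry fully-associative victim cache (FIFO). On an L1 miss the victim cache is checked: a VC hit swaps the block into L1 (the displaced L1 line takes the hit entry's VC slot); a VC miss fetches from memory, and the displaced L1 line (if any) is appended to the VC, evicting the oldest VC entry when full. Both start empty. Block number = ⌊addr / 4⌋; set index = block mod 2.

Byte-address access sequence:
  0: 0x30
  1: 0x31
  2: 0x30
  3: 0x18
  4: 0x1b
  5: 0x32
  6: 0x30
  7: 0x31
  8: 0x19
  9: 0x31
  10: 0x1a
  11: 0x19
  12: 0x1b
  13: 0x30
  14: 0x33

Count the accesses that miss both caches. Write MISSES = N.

0: 0x30 (blk 12, set 0) → MISS  vc=[]
1: 0x31 (blk 12, set 0) → L1-HIT  vc=[]
2: 0x30 (blk 12, set 0) → L1-HIT  vc=[]
3: 0x18 (blk 6, set 0) → MISS  vc=[12]
4: 0x1b (blk 6, set 0) → L1-HIT  vc=[12]
5: 0x32 (blk 12, set 0) → VC-HIT  vc=[6]
6: 0x30 (blk 12, set 0) → L1-HIT  vc=[6]
7: 0x31 (blk 12, set 0) → L1-HIT  vc=[6]
8: 0x19 (blk 6, set 0) → VC-HIT  vc=[12]
9: 0x31 (blk 12, set 0) → VC-HIT  vc=[6]
10: 0x1a (blk 6, set 0) → VC-HIT  vc=[12]
11: 0x19 (blk 6, set 0) → L1-HIT  vc=[12]
12: 0x1b (blk 6, set 0) → L1-HIT  vc=[12]
13: 0x30 (blk 12, set 0) → VC-HIT  vc=[6]
14: 0x33 (blk 12, set 0) → L1-HIT  vc=[6]

MISSES = 2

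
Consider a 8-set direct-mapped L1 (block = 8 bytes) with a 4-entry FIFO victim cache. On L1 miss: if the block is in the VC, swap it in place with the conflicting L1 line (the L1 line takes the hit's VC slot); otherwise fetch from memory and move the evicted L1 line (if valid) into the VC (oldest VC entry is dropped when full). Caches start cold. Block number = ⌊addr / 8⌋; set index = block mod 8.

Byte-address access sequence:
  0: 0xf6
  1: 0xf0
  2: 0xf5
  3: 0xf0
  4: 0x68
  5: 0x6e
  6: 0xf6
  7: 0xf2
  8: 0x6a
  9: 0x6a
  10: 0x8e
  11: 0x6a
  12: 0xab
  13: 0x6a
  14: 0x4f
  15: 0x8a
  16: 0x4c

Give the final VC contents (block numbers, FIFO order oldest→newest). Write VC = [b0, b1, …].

0: 0xf6 (blk 30, set 6) → MISS  vc=[]
1: 0xf0 (blk 30, set 6) → L1-HIT  vc=[]
2: 0xf5 (blk 30, set 6) → L1-HIT  vc=[]
3: 0xf0 (blk 30, set 6) → L1-HIT  vc=[]
4: 0x68 (blk 13, set 5) → MISS  vc=[]
5: 0x6e (blk 13, set 5) → L1-HIT  vc=[]
6: 0xf6 (blk 30, set 6) → L1-HIT  vc=[]
7: 0xf2 (blk 30, set 6) → L1-HIT  vc=[]
8: 0x6a (blk 13, set 5) → L1-HIT  vc=[]
9: 0x6a (blk 13, set 5) → L1-HIT  vc=[]
10: 0x8e (blk 17, set 1) → MISS  vc=[]
11: 0x6a (blk 13, set 5) → L1-HIT  vc=[]
12: 0xab (blk 21, set 5) → MISS  vc=[13]
13: 0x6a (blk 13, set 5) → VC-HIT  vc=[21]
14: 0x4f (blk 9, set 1) → MISS  vc=[21, 17]
15: 0x8a (blk 17, set 1) → VC-HIT  vc=[21, 9]
16: 0x4c (blk 9, set 1) → VC-HIT  vc=[21, 17]

VC = [21, 17]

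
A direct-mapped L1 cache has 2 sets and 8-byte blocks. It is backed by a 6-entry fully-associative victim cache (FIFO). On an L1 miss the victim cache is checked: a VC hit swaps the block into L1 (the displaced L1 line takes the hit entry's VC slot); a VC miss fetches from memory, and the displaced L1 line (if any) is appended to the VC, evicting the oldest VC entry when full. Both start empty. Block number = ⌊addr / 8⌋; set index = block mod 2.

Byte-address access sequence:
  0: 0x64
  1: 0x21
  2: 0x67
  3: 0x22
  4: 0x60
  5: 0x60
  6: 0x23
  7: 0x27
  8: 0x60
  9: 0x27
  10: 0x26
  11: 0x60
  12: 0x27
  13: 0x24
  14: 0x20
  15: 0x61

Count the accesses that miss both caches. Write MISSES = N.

MISSES = 2

#0 0x64→b12/s0 MISS; vc=[]
#1 0x21→b4/s0 MISS; vc=[12]
#2 0x67→b12/s0 VC-HIT; vc=[4]
#3 0x22→b4/s0 VC-HIT; vc=[12]
#4 0x60→b12/s0 VC-HIT; vc=[4]
#5 0x60→b12/s0 L1-HIT; vc=[4]
#6 0x23→b4/s0 VC-HIT; vc=[12]
#7 0x27→b4/s0 L1-HIT; vc=[12]
#8 0x60→b12/s0 VC-HIT; vc=[4]
#9 0x27→b4/s0 VC-HIT; vc=[12]
#10 0x26→b4/s0 L1-HIT; vc=[12]
#11 0x60→b12/s0 VC-HIT; vc=[4]
#12 0x27→b4/s0 VC-HIT; vc=[12]
#13 0x24→b4/s0 L1-HIT; vc=[12]
#14 0x20→b4/s0 L1-HIT; vc=[12]
#15 0x61→b12/s0 VC-HIT; vc=[4]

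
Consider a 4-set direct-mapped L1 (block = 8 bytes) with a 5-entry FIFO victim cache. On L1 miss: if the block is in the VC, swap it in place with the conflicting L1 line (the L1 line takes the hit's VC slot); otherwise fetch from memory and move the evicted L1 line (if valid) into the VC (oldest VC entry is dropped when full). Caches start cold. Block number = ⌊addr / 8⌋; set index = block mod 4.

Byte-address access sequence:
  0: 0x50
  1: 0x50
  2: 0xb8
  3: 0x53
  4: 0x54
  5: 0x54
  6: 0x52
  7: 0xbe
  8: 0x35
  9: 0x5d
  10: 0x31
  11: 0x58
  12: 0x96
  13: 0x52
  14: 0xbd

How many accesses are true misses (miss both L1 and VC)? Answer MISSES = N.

MISSES = 5

0: 0x50 (blk 10, set 2) → MISS  vc=[]
1: 0x50 (blk 10, set 2) → L1-HIT  vc=[]
2: 0xb8 (blk 23, set 3) → MISS  vc=[]
3: 0x53 (blk 10, set 2) → L1-HIT  vc=[]
4: 0x54 (blk 10, set 2) → L1-HIT  vc=[]
5: 0x54 (blk 10, set 2) → L1-HIT  vc=[]
6: 0x52 (blk 10, set 2) → L1-HIT  vc=[]
7: 0xbe (blk 23, set 3) → L1-HIT  vc=[]
8: 0x35 (blk 6, set 2) → MISS  vc=[10]
9: 0x5d (blk 11, set 3) → MISS  vc=[10, 23]
10: 0x31 (blk 6, set 2) → L1-HIT  vc=[10, 23]
11: 0x58 (blk 11, set 3) → L1-HIT  vc=[10, 23]
12: 0x96 (blk 18, set 2) → MISS  vc=[10, 23, 6]
13: 0x52 (blk 10, set 2) → VC-HIT  vc=[18, 23, 6]
14: 0xbd (blk 23, set 3) → VC-HIT  vc=[18, 11, 6]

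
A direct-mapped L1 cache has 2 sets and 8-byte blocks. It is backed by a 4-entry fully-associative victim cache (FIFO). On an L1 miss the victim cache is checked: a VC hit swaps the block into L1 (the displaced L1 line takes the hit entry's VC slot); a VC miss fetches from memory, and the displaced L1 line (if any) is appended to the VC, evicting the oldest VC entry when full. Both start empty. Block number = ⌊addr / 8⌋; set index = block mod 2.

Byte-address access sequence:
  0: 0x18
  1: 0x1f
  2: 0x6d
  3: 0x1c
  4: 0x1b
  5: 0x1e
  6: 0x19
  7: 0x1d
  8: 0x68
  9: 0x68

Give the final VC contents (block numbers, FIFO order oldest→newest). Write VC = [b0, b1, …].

VC = [3]

0: 0x18 (blk 3, set 1) → MISS  vc=[]
1: 0x1f (blk 3, set 1) → L1-HIT  vc=[]
2: 0x6d (blk 13, set 1) → MISS  vc=[3]
3: 0x1c (blk 3, set 1) → VC-HIT  vc=[13]
4: 0x1b (blk 3, set 1) → L1-HIT  vc=[13]
5: 0x1e (blk 3, set 1) → L1-HIT  vc=[13]
6: 0x19 (blk 3, set 1) → L1-HIT  vc=[13]
7: 0x1d (blk 3, set 1) → L1-HIT  vc=[13]
8: 0x68 (blk 13, set 1) → VC-HIT  vc=[3]
9: 0x68 (blk 13, set 1) → L1-HIT  vc=[3]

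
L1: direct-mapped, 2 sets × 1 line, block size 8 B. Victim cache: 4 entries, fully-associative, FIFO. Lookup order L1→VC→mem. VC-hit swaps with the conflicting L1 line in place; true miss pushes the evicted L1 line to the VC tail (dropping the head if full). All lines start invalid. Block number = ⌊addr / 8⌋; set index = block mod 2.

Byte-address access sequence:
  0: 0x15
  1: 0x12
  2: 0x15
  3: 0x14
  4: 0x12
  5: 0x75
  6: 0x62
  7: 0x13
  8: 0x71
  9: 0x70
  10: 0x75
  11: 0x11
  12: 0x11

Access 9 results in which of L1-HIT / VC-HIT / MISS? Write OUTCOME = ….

OUTCOME = L1-HIT

  [0] addr=0x15 blk=2 s=0: MISS | VC []
  [1] addr=0x12 blk=2 s=0: L1-HIT | VC []
  [2] addr=0x15 blk=2 s=0: L1-HIT | VC []
  [3] addr=0x14 blk=2 s=0: L1-HIT | VC []
  [4] addr=0x12 blk=2 s=0: L1-HIT | VC []
  [5] addr=0x75 blk=14 s=0: MISS | VC [2]
  [6] addr=0x62 blk=12 s=0: MISS | VC [2, 14]
  [7] addr=0x13 blk=2 s=0: VC-HIT | VC [12, 14]
  [8] addr=0x71 blk=14 s=0: VC-HIT | VC [12, 2]
  [9] addr=0x70 blk=14 s=0: L1-HIT | VC [12, 2]
  [10] addr=0x75 blk=14 s=0: L1-HIT | VC [12, 2]
  [11] addr=0x11 blk=2 s=0: VC-HIT | VC [12, 14]
  [12] addr=0x11 blk=2 s=0: L1-HIT | VC [12, 14]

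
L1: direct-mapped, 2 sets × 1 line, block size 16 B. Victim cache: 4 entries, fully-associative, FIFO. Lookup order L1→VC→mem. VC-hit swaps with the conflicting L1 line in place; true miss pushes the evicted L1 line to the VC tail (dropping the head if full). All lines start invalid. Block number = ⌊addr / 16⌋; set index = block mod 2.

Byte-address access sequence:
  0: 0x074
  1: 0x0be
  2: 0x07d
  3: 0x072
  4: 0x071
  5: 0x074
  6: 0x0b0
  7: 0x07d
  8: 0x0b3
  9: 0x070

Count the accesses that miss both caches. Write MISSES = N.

#0 0x74→b7/s1 MISS; vc=[]
#1 0xbe→b11/s1 MISS; vc=[7]
#2 0x7d→b7/s1 VC-HIT; vc=[11]
#3 0x72→b7/s1 L1-HIT; vc=[11]
#4 0x71→b7/s1 L1-HIT; vc=[11]
#5 0x74→b7/s1 L1-HIT; vc=[11]
#6 0xb0→b11/s1 VC-HIT; vc=[7]
#7 0x7d→b7/s1 VC-HIT; vc=[11]
#8 0xb3→b11/s1 VC-HIT; vc=[7]
#9 0x70→b7/s1 VC-HIT; vc=[11]

MISSES = 2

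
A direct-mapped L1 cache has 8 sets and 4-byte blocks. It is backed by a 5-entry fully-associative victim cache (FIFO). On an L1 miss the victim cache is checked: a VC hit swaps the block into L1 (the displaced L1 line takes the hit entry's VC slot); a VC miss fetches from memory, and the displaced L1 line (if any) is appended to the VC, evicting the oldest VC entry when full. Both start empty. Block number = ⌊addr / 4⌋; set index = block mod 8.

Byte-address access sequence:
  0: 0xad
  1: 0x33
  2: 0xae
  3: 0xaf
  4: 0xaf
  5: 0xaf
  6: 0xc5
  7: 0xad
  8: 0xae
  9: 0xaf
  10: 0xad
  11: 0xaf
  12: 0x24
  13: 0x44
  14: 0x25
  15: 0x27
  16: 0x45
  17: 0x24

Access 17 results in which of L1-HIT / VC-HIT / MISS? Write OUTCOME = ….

#0 0xad→b43/s3 MISS; vc=[]
#1 0x33→b12/s4 MISS; vc=[]
#2 0xae→b43/s3 L1-HIT; vc=[]
#3 0xaf→b43/s3 L1-HIT; vc=[]
#4 0xaf→b43/s3 L1-HIT; vc=[]
#5 0xaf→b43/s3 L1-HIT; vc=[]
#6 0xc5→b49/s1 MISS; vc=[]
#7 0xad→b43/s3 L1-HIT; vc=[]
#8 0xae→b43/s3 L1-HIT; vc=[]
#9 0xaf→b43/s3 L1-HIT; vc=[]
#10 0xad→b43/s3 L1-HIT; vc=[]
#11 0xaf→b43/s3 L1-HIT; vc=[]
#12 0x24→b9/s1 MISS; vc=[49]
#13 0x44→b17/s1 MISS; vc=[49,9]
#14 0x25→b9/s1 VC-HIT; vc=[49,17]
#15 0x27→b9/s1 L1-HIT; vc=[49,17]
#16 0x45→b17/s1 VC-HIT; vc=[49,9]
#17 0x24→b9/s1 VC-HIT; vc=[49,17]

OUTCOME = VC-HIT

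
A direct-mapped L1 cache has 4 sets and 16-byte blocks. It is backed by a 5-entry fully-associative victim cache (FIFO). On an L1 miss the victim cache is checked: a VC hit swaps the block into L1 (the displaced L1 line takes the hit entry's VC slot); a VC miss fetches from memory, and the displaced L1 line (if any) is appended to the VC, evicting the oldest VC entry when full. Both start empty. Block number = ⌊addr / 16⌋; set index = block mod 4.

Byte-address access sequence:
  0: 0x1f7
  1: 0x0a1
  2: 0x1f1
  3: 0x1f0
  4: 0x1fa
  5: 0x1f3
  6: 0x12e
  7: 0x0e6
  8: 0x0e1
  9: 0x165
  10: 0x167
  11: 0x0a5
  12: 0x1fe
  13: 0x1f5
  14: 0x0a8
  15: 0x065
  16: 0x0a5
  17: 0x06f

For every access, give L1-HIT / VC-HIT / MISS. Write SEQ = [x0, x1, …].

0: 0x1f7 (blk 31, set 3) → MISS  vc=[]
1: 0xa1 (blk 10, set 2) → MISS  vc=[]
2: 0x1f1 (blk 31, set 3) → L1-HIT  vc=[]
3: 0x1f0 (blk 31, set 3) → L1-HIT  vc=[]
4: 0x1fa (blk 31, set 3) → L1-HIT  vc=[]
5: 0x1f3 (blk 31, set 3) → L1-HIT  vc=[]
6: 0x12e (blk 18, set 2) → MISS  vc=[10]
7: 0xe6 (blk 14, set 2) → MISS  vc=[10, 18]
8: 0xe1 (blk 14, set 2) → L1-HIT  vc=[10, 18]
9: 0x165 (blk 22, set 2) → MISS  vc=[10, 18, 14]
10: 0x167 (blk 22, set 2) → L1-HIT  vc=[10, 18, 14]
11: 0xa5 (blk 10, set 2) → VC-HIT  vc=[22, 18, 14]
12: 0x1fe (blk 31, set 3) → L1-HIT  vc=[22, 18, 14]
13: 0x1f5 (blk 31, set 3) → L1-HIT  vc=[22, 18, 14]
14: 0xa8 (blk 10, set 2) → L1-HIT  vc=[22, 18, 14]
15: 0x65 (blk 6, set 2) → MISS  vc=[22, 18, 14, 10]
16: 0xa5 (blk 10, set 2) → VC-HIT  vc=[22, 18, 14, 6]
17: 0x6f (blk 6, set 2) → VC-HIT  vc=[22, 18, 14, 10]

SEQ = [MISS, MISS, L1-HIT, L1-HIT, L1-HIT, L1-HIT, MISS, MISS, L1-HIT, MISS, L1-HIT, VC-HIT, L1-HIT, L1-HIT, L1-HIT, MISS, VC-HIT, VC-HIT]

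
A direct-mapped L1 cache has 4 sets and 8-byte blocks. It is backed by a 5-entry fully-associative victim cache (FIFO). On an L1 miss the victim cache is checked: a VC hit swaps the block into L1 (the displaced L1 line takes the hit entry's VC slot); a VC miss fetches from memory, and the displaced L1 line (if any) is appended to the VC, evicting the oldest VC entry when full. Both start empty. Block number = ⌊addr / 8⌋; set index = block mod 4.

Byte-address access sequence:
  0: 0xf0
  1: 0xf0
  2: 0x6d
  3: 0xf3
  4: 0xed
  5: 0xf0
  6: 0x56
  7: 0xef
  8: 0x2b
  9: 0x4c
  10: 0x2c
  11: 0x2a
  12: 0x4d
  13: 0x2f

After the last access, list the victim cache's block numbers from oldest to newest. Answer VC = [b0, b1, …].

VC = [13, 30, 29, 9]

0: 0xf0 (blk 30, set 2) → MISS  vc=[]
1: 0xf0 (blk 30, set 2) → L1-HIT  vc=[]
2: 0x6d (blk 13, set 1) → MISS  vc=[]
3: 0xf3 (blk 30, set 2) → L1-HIT  vc=[]
4: 0xed (blk 29, set 1) → MISS  vc=[13]
5: 0xf0 (blk 30, set 2) → L1-HIT  vc=[13]
6: 0x56 (blk 10, set 2) → MISS  vc=[13, 30]
7: 0xef (blk 29, set 1) → L1-HIT  vc=[13, 30]
8: 0x2b (blk 5, set 1) → MISS  vc=[13, 30, 29]
9: 0x4c (blk 9, set 1) → MISS  vc=[13, 30, 29, 5]
10: 0x2c (blk 5, set 1) → VC-HIT  vc=[13, 30, 29, 9]
11: 0x2a (blk 5, set 1) → L1-HIT  vc=[13, 30, 29, 9]
12: 0x4d (blk 9, set 1) → VC-HIT  vc=[13, 30, 29, 5]
13: 0x2f (blk 5, set 1) → VC-HIT  vc=[13, 30, 29, 9]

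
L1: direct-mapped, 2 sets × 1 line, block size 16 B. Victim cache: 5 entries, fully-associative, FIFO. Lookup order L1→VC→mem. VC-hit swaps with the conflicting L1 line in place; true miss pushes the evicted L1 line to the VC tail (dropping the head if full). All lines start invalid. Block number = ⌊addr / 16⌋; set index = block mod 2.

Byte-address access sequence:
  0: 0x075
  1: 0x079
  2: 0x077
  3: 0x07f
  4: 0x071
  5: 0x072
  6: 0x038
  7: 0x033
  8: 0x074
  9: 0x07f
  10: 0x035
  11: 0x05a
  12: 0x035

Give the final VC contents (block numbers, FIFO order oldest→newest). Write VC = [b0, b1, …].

VC = [7, 5]

#0 0x75→b7/s1 MISS; vc=[]
#1 0x79→b7/s1 L1-HIT; vc=[]
#2 0x77→b7/s1 L1-HIT; vc=[]
#3 0x7f→b7/s1 L1-HIT; vc=[]
#4 0x71→b7/s1 L1-HIT; vc=[]
#5 0x72→b7/s1 L1-HIT; vc=[]
#6 0x38→b3/s1 MISS; vc=[7]
#7 0x33→b3/s1 L1-HIT; vc=[7]
#8 0x74→b7/s1 VC-HIT; vc=[3]
#9 0x7f→b7/s1 L1-HIT; vc=[3]
#10 0x35→b3/s1 VC-HIT; vc=[7]
#11 0x5a→b5/s1 MISS; vc=[7,3]
#12 0x35→b3/s1 VC-HIT; vc=[7,5]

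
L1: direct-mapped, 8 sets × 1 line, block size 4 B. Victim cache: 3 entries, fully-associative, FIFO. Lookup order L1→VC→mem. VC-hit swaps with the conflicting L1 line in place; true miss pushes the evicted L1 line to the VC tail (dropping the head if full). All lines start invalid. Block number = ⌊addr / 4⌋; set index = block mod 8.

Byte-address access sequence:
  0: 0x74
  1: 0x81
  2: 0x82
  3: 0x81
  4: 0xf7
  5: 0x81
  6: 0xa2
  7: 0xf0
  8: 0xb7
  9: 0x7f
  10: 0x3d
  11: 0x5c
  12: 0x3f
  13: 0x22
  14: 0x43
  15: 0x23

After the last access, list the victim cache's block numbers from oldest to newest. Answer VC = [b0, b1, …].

#0 0x74→b29/s5 MISS; vc=[]
#1 0x81→b32/s0 MISS; vc=[]
#2 0x82→b32/s0 L1-HIT; vc=[]
#3 0x81→b32/s0 L1-HIT; vc=[]
#4 0xf7→b61/s5 MISS; vc=[29]
#5 0x81→b32/s0 L1-HIT; vc=[29]
#6 0xa2→b40/s0 MISS; vc=[29,32]
#7 0xf0→b60/s4 MISS; vc=[29,32]
#8 0xb7→b45/s5 MISS; vc=[29,32,61]
#9 0x7f→b31/s7 MISS; vc=[29,32,61]
#10 0x3d→b15/s7 MISS; vc=[32,61,31]
#11 0x5c→b23/s7 MISS; vc=[61,31,15]
#12 0x3f→b15/s7 VC-HIT; vc=[61,31,23]
#13 0x22→b8/s0 MISS; vc=[31,23,40]
#14 0x43→b16/s0 MISS; vc=[23,40,8]
#15 0x23→b8/s0 VC-HIT; vc=[23,40,16]

VC = [23, 40, 16]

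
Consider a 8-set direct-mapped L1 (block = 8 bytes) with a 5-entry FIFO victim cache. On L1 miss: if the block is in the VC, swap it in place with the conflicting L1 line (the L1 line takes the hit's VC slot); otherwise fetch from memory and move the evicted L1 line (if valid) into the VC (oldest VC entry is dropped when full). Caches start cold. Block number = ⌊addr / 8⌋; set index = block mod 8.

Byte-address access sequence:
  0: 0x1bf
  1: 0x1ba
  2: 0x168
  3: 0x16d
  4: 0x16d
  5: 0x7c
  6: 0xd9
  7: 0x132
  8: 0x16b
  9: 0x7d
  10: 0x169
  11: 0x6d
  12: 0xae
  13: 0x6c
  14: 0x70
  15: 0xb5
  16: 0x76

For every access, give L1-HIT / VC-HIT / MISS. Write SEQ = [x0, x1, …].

SEQ = [MISS, L1-HIT, MISS, L1-HIT, L1-HIT, MISS, MISS, MISS, L1-HIT, L1-HIT, L1-HIT, MISS, MISS, VC-HIT, MISS, MISS, VC-HIT]

0: 0x1bf (blk 55, set 7) → MISS  vc=[]
1: 0x1ba (blk 55, set 7) → L1-HIT  vc=[]
2: 0x168 (blk 45, set 5) → MISS  vc=[]
3: 0x16d (blk 45, set 5) → L1-HIT  vc=[]
4: 0x16d (blk 45, set 5) → L1-HIT  vc=[]
5: 0x7c (blk 15, set 7) → MISS  vc=[55]
6: 0xd9 (blk 27, set 3) → MISS  vc=[55]
7: 0x132 (blk 38, set 6) → MISS  vc=[55]
8: 0x16b (blk 45, set 5) → L1-HIT  vc=[55]
9: 0x7d (blk 15, set 7) → L1-HIT  vc=[55]
10: 0x169 (blk 45, set 5) → L1-HIT  vc=[55]
11: 0x6d (blk 13, set 5) → MISS  vc=[55, 45]
12: 0xae (blk 21, set 5) → MISS  vc=[55, 45, 13]
13: 0x6c (blk 13, set 5) → VC-HIT  vc=[55, 45, 21]
14: 0x70 (blk 14, set 6) → MISS  vc=[55, 45, 21, 38]
15: 0xb5 (blk 22, set 6) → MISS  vc=[55, 45, 21, 38, 14]
16: 0x76 (blk 14, set 6) → VC-HIT  vc=[55, 45, 21, 38, 22]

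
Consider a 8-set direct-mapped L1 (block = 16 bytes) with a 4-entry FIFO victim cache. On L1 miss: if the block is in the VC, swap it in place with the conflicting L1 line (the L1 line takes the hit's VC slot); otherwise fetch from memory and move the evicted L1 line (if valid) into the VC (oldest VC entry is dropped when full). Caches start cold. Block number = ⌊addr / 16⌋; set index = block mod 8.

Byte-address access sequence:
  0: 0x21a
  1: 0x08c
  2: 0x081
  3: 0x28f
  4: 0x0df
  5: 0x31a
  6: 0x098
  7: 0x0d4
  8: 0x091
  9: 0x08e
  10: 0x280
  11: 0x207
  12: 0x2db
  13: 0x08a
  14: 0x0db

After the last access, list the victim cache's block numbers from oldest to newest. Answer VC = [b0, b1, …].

VC = [49, 40, 45, 32]

0: 0x21a (blk 33, set 1) → MISS  vc=[]
1: 0x8c (blk 8, set 0) → MISS  vc=[]
2: 0x81 (blk 8, set 0) → L1-HIT  vc=[]
3: 0x28f (blk 40, set 0) → MISS  vc=[8]
4: 0xdf (blk 13, set 5) → MISS  vc=[8]
5: 0x31a (blk 49, set 1) → MISS  vc=[8, 33]
6: 0x98 (blk 9, set 1) → MISS  vc=[8, 33, 49]
7: 0xd4 (blk 13, set 5) → L1-HIT  vc=[8, 33, 49]
8: 0x91 (blk 9, set 1) → L1-HIT  vc=[8, 33, 49]
9: 0x8e (blk 8, set 0) → VC-HIT  vc=[40, 33, 49]
10: 0x280 (blk 40, set 0) → VC-HIT  vc=[8, 33, 49]
11: 0x207 (blk 32, set 0) → MISS  vc=[8, 33, 49, 40]
12: 0x2db (blk 45, set 5) → MISS  vc=[33, 49, 40, 13]
13: 0x8a (blk 8, set 0) → MISS  vc=[49, 40, 13, 32]
14: 0xdb (blk 13, set 5) → VC-HIT  vc=[49, 40, 45, 32]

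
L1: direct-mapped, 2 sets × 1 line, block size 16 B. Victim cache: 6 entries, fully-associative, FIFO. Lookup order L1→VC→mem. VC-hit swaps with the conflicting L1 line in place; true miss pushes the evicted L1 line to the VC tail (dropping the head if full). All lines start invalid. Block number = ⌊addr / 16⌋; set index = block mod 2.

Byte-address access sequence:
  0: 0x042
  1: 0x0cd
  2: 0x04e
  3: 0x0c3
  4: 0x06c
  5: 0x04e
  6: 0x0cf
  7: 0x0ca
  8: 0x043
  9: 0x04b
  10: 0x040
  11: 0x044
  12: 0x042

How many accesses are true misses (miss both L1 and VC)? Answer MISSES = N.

  [0] addr=0x42 blk=4 s=0: MISS | VC []
  [1] addr=0xcd blk=12 s=0: MISS | VC [4]
  [2] addr=0x4e blk=4 s=0: VC-HIT | VC [12]
  [3] addr=0xc3 blk=12 s=0: VC-HIT | VC [4]
  [4] addr=0x6c blk=6 s=0: MISS | VC [4, 12]
  [5] addr=0x4e blk=4 s=0: VC-HIT | VC [6, 12]
  [6] addr=0xcf blk=12 s=0: VC-HIT | VC [6, 4]
  [7] addr=0xca blk=12 s=0: L1-HIT | VC [6, 4]
  [8] addr=0x43 blk=4 s=0: VC-HIT | VC [6, 12]
  [9] addr=0x4b blk=4 s=0: L1-HIT | VC [6, 12]
  [10] addr=0x40 blk=4 s=0: L1-HIT | VC [6, 12]
  [11] addr=0x44 blk=4 s=0: L1-HIT | VC [6, 12]
  [12] addr=0x42 blk=4 s=0: L1-HIT | VC [6, 12]

MISSES = 3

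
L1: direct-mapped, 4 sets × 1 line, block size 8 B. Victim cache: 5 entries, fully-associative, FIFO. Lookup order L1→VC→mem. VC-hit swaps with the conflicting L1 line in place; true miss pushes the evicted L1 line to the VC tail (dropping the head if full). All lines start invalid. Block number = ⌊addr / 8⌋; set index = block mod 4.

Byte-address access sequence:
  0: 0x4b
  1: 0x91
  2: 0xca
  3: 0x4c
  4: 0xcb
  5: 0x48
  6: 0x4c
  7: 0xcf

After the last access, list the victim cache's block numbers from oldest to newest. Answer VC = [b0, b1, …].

VC = [9]

#0 0x4b→b9/s1 MISS; vc=[]
#1 0x91→b18/s2 MISS; vc=[]
#2 0xca→b25/s1 MISS; vc=[9]
#3 0x4c→b9/s1 VC-HIT; vc=[25]
#4 0xcb→b25/s1 VC-HIT; vc=[9]
#5 0x48→b9/s1 VC-HIT; vc=[25]
#6 0x4c→b9/s1 L1-HIT; vc=[25]
#7 0xcf→b25/s1 VC-HIT; vc=[9]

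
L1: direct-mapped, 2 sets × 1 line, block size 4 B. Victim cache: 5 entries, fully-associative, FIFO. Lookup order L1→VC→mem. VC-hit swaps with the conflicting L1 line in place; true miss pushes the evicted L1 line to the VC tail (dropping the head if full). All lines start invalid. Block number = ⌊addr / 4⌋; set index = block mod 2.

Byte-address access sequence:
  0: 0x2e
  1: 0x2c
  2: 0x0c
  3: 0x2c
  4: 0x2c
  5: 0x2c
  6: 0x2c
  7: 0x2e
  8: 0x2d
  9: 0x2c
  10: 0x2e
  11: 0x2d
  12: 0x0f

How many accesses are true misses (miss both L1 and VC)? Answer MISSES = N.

MISSES = 2

#0 0x2e→b11/s1 MISS; vc=[]
#1 0x2c→b11/s1 L1-HIT; vc=[]
#2 0xc→b3/s1 MISS; vc=[11]
#3 0x2c→b11/s1 VC-HIT; vc=[3]
#4 0x2c→b11/s1 L1-HIT; vc=[3]
#5 0x2c→b11/s1 L1-HIT; vc=[3]
#6 0x2c→b11/s1 L1-HIT; vc=[3]
#7 0x2e→b11/s1 L1-HIT; vc=[3]
#8 0x2d→b11/s1 L1-HIT; vc=[3]
#9 0x2c→b11/s1 L1-HIT; vc=[3]
#10 0x2e→b11/s1 L1-HIT; vc=[3]
#11 0x2d→b11/s1 L1-HIT; vc=[3]
#12 0xf→b3/s1 VC-HIT; vc=[11]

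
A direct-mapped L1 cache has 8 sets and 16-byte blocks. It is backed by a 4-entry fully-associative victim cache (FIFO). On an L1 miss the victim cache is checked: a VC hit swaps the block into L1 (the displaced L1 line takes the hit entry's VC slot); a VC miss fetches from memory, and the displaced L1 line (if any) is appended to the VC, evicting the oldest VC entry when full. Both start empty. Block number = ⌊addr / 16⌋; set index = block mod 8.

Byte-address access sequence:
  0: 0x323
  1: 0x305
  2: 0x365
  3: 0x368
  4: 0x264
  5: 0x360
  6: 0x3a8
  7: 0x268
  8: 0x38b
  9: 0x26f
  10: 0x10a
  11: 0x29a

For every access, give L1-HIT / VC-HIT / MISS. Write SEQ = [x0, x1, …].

SEQ = [MISS, MISS, MISS, L1-HIT, MISS, VC-HIT, MISS, VC-HIT, MISS, L1-HIT, MISS, MISS]

#0 0x323→b50/s2 MISS; vc=[]
#1 0x305→b48/s0 MISS; vc=[]
#2 0x365→b54/s6 MISS; vc=[]
#3 0x368→b54/s6 L1-HIT; vc=[]
#4 0x264→b38/s6 MISS; vc=[54]
#5 0x360→b54/s6 VC-HIT; vc=[38]
#6 0x3a8→b58/s2 MISS; vc=[38,50]
#7 0x268→b38/s6 VC-HIT; vc=[54,50]
#8 0x38b→b56/s0 MISS; vc=[54,50,48]
#9 0x26f→b38/s6 L1-HIT; vc=[54,50,48]
#10 0x10a→b16/s0 MISS; vc=[54,50,48,56]
#11 0x29a→b41/s1 MISS; vc=[54,50,48,56]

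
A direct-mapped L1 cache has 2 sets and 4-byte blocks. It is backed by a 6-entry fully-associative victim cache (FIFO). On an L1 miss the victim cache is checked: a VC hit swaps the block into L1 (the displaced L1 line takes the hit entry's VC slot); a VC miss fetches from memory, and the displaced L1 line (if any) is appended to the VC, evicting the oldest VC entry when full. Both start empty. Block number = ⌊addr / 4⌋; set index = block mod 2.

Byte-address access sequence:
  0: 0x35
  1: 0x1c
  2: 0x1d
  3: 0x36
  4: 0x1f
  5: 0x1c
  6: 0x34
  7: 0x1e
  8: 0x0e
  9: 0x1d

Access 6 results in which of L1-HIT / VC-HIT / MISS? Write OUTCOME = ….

#0 0x35→b13/s1 MISS; vc=[]
#1 0x1c→b7/s1 MISS; vc=[13]
#2 0x1d→b7/s1 L1-HIT; vc=[13]
#3 0x36→b13/s1 VC-HIT; vc=[7]
#4 0x1f→b7/s1 VC-HIT; vc=[13]
#5 0x1c→b7/s1 L1-HIT; vc=[13]
#6 0x34→b13/s1 VC-HIT; vc=[7]
#7 0x1e→b7/s1 VC-HIT; vc=[13]
#8 0xe→b3/s1 MISS; vc=[13,7]
#9 0x1d→b7/s1 VC-HIT; vc=[13,3]

OUTCOME = VC-HIT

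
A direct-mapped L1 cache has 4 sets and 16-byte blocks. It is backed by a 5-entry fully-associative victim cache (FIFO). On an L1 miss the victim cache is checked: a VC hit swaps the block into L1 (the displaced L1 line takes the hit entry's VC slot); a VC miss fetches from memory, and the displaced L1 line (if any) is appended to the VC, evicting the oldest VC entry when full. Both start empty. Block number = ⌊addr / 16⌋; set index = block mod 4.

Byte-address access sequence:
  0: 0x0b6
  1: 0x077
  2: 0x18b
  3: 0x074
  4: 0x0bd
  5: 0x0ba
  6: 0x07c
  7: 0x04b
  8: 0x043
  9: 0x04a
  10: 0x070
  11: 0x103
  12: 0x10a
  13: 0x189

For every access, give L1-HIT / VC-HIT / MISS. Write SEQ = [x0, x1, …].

SEQ = [MISS, MISS, MISS, L1-HIT, VC-HIT, L1-HIT, VC-HIT, MISS, L1-HIT, L1-HIT, L1-HIT, MISS, L1-HIT, VC-HIT]

  [0] addr=0xb6 blk=11 s=3: MISS | VC []
  [1] addr=0x77 blk=7 s=3: MISS | VC [11]
  [2] addr=0x18b blk=24 s=0: MISS | VC [11]
  [3] addr=0x74 blk=7 s=3: L1-HIT | VC [11]
  [4] addr=0xbd blk=11 s=3: VC-HIT | VC [7]
  [5] addr=0xba blk=11 s=3: L1-HIT | VC [7]
  [6] addr=0x7c blk=7 s=3: VC-HIT | VC [11]
  [7] addr=0x4b blk=4 s=0: MISS | VC [11, 24]
  [8] addr=0x43 blk=4 s=0: L1-HIT | VC [11, 24]
  [9] addr=0x4a blk=4 s=0: L1-HIT | VC [11, 24]
  [10] addr=0x70 blk=7 s=3: L1-HIT | VC [11, 24]
  [11] addr=0x103 blk=16 s=0: MISS | VC [11, 24, 4]
  [12] addr=0x10a blk=16 s=0: L1-HIT | VC [11, 24, 4]
  [13] addr=0x189 blk=24 s=0: VC-HIT | VC [11, 16, 4]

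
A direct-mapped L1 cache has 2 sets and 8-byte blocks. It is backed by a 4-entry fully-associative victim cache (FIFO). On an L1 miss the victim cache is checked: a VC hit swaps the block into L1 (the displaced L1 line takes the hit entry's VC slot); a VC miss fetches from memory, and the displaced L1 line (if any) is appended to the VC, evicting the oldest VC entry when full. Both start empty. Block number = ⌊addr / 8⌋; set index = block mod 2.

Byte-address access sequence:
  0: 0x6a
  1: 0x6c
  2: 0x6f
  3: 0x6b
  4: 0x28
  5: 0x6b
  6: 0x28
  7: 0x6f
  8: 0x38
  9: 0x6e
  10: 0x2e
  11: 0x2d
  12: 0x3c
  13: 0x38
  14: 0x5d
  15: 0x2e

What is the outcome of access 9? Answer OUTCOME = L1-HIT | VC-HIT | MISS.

#0 0x6a→b13/s1 MISS; vc=[]
#1 0x6c→b13/s1 L1-HIT; vc=[]
#2 0x6f→b13/s1 L1-HIT; vc=[]
#3 0x6b→b13/s1 L1-HIT; vc=[]
#4 0x28→b5/s1 MISS; vc=[13]
#5 0x6b→b13/s1 VC-HIT; vc=[5]
#6 0x28→b5/s1 VC-HIT; vc=[13]
#7 0x6f→b13/s1 VC-HIT; vc=[5]
#8 0x38→b7/s1 MISS; vc=[5,13]
#9 0x6e→b13/s1 VC-HIT; vc=[5,7]
#10 0x2e→b5/s1 VC-HIT; vc=[13,7]
#11 0x2d→b5/s1 L1-HIT; vc=[13,7]
#12 0x3c→b7/s1 VC-HIT; vc=[13,5]
#13 0x38→b7/s1 L1-HIT; vc=[13,5]
#14 0x5d→b11/s1 MISS; vc=[13,5,7]
#15 0x2e→b5/s1 VC-HIT; vc=[13,11,7]

OUTCOME = VC-HIT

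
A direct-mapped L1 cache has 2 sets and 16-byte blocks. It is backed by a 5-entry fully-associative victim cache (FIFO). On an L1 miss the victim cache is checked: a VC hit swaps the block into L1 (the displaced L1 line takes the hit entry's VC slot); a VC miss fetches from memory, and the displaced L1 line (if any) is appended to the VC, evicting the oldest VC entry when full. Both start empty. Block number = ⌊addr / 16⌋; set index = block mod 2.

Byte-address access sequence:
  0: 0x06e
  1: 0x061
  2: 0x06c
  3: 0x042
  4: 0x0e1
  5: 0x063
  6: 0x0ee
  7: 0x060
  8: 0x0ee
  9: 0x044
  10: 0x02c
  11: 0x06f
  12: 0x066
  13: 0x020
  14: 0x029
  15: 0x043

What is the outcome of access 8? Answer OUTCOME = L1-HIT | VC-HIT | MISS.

  [0] addr=0x6e blk=6 s=0: MISS | VC []
  [1] addr=0x61 blk=6 s=0: L1-HIT | VC []
  [2] addr=0x6c blk=6 s=0: L1-HIT | VC []
  [3] addr=0x42 blk=4 s=0: MISS | VC [6]
  [4] addr=0xe1 blk=14 s=0: MISS | VC [6, 4]
  [5] addr=0x63 blk=6 s=0: VC-HIT | VC [14, 4]
  [6] addr=0xee blk=14 s=0: VC-HIT | VC [6, 4]
  [7] addr=0x60 blk=6 s=0: VC-HIT | VC [14, 4]
  [8] addr=0xee blk=14 s=0: VC-HIT | VC [6, 4]
  [9] addr=0x44 blk=4 s=0: VC-HIT | VC [6, 14]
  [10] addr=0x2c blk=2 s=0: MISS | VC [6, 14, 4]
  [11] addr=0x6f blk=6 s=0: VC-HIT | VC [2, 14, 4]
  [12] addr=0x66 blk=6 s=0: L1-HIT | VC [2, 14, 4]
  [13] addr=0x20 blk=2 s=0: VC-HIT | VC [6, 14, 4]
  [14] addr=0x29 blk=2 s=0: L1-HIT | VC [6, 14, 4]
  [15] addr=0x43 blk=4 s=0: VC-HIT | VC [6, 14, 2]

OUTCOME = VC-HIT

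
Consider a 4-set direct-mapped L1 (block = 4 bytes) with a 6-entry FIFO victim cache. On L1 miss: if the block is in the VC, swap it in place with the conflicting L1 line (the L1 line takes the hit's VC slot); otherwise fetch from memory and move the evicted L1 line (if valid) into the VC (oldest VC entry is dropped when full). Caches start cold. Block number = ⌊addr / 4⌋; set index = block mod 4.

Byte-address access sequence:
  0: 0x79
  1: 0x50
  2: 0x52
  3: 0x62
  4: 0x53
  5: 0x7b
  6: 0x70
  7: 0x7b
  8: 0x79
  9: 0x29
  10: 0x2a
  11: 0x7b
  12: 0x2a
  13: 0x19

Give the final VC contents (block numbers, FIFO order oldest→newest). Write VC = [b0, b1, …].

VC = [24, 20, 30, 10]

  [0] addr=0x79 blk=30 s=2: MISS | VC []
  [1] addr=0x50 blk=20 s=0: MISS | VC []
  [2] addr=0x52 blk=20 s=0: L1-HIT | VC []
  [3] addr=0x62 blk=24 s=0: MISS | VC [20]
  [4] addr=0x53 blk=20 s=0: VC-HIT | VC [24]
  [5] addr=0x7b blk=30 s=2: L1-HIT | VC [24]
  [6] addr=0x70 blk=28 s=0: MISS | VC [24, 20]
  [7] addr=0x7b blk=30 s=2: L1-HIT | VC [24, 20]
  [8] addr=0x79 blk=30 s=2: L1-HIT | VC [24, 20]
  [9] addr=0x29 blk=10 s=2: MISS | VC [24, 20, 30]
  [10] addr=0x2a blk=10 s=2: L1-HIT | VC [24, 20, 30]
  [11] addr=0x7b blk=30 s=2: VC-HIT | VC [24, 20, 10]
  [12] addr=0x2a blk=10 s=2: VC-HIT | VC [24, 20, 30]
  [13] addr=0x19 blk=6 s=2: MISS | VC [24, 20, 30, 10]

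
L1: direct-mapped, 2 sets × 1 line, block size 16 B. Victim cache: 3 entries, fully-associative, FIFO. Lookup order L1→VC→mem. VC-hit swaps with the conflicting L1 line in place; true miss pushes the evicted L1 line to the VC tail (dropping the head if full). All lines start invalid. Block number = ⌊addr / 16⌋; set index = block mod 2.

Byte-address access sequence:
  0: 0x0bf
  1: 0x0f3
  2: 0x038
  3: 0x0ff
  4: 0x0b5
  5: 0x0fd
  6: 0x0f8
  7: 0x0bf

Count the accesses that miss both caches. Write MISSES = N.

MISSES = 3

#0 0xbf→b11/s1 MISS; vc=[]
#1 0xf3→b15/s1 MISS; vc=[11]
#2 0x38→b3/s1 MISS; vc=[11,15]
#3 0xff→b15/s1 VC-HIT; vc=[11,3]
#4 0xb5→b11/s1 VC-HIT; vc=[15,3]
#5 0xfd→b15/s1 VC-HIT; vc=[11,3]
#6 0xf8→b15/s1 L1-HIT; vc=[11,3]
#7 0xbf→b11/s1 VC-HIT; vc=[15,3]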